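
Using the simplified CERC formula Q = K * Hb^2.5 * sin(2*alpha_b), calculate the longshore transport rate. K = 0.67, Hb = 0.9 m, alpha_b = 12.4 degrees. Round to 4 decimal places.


Q = K * Hb^2.5 * sin(2 * alpha_b)
Hb^2.5 = 0.9^2.5 = 0.768433
sin(2 * 12.4) = sin(24.8) = 0.419452
Q = 0.67 * 0.768433 * 0.419452
Q = 0.2160 m^3/s

0.2160


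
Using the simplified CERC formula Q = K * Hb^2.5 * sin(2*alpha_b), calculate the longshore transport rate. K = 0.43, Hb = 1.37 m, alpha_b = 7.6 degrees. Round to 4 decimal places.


Q = K * Hb^2.5 * sin(2 * alpha_b)
Hb^2.5 = 1.37^2.5 = 2.196855
sin(2 * 7.6) = sin(15.2) = 0.262189
Q = 0.43 * 2.196855 * 0.262189
Q = 0.2477 m^3/s

0.2477


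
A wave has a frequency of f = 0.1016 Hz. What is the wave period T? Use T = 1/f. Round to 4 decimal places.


T = 1 / f
T = 1 / 0.1016
T = 9.8425 s

9.8425


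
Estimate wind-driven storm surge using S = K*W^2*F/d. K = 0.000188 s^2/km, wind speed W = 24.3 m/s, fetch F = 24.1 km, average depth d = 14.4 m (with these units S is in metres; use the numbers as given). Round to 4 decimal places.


S = K * W^2 * F / d
W^2 = 24.3^2 = 590.49
S = 0.000188 * 590.49 * 24.1 / 14.4
Numerator = 0.000188 * 590.49 * 24.1 = 2.675392
S = 2.675392 / 14.4 = 0.1858 m

0.1858


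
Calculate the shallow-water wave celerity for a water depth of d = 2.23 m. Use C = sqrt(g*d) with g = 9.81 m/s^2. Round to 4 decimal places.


Using the shallow-water approximation:
C = sqrt(g * d) = sqrt(9.81 * 2.23)
C = sqrt(21.8763)
C = 4.6772 m/s

4.6772


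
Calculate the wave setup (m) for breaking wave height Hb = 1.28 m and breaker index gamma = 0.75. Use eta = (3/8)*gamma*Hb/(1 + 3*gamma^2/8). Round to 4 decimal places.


eta = (3/8) * gamma * Hb / (1 + 3*gamma^2/8)
Numerator = (3/8) * 0.75 * 1.28 = 0.360000
Denominator = 1 + 3*0.75^2/8 = 1 + 0.210938 = 1.210938
eta = 0.360000 / 1.210938
eta = 0.2973 m

0.2973


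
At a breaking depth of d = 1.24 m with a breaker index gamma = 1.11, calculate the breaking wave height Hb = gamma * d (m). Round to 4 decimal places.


Hb = gamma * d
Hb = 1.11 * 1.24
Hb = 1.3764 m

1.3764


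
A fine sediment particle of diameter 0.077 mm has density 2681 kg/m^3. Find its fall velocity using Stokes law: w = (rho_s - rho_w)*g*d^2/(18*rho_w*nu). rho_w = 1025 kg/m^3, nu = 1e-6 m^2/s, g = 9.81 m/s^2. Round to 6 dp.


w = (rho_s - rho_w) * g * d^2 / (18 * rho_w * nu)
d = 0.077 mm = 0.000077 m
rho_s - rho_w = 2681 - 1025 = 1656
Numerator = 1656 * 9.81 * (0.000077)^2 = 0.000096318739
Denominator = 18 * 1025 * 1e-6 = 0.018450
w = 0.005221 m/s

0.005221


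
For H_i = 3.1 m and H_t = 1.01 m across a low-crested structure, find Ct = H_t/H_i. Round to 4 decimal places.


Ct = H_t / H_i
Ct = 1.01 / 3.1
Ct = 0.3258

0.3258


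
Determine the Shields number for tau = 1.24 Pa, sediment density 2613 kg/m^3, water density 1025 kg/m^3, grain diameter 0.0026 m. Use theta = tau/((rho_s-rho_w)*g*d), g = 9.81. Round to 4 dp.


theta = tau / ((rho_s - rho_w) * g * d)
rho_s - rho_w = 2613 - 1025 = 1588
Denominator = 1588 * 9.81 * 0.0026 = 40.503528
theta = 1.24 / 40.503528
theta = 0.0306

0.0306


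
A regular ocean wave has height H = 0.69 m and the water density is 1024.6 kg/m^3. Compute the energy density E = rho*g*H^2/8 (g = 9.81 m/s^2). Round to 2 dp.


E = (1/8) * rho * g * H^2
E = (1/8) * 1024.6 * 9.81 * 0.69^2
E = 0.125 * 1024.6 * 9.81 * 0.4761
E = 598.18 J/m^2

598.18


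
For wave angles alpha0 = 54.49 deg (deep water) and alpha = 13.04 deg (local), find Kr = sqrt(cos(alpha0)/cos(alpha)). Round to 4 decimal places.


Kr = sqrt(cos(alpha0) / cos(alpha))
cos(54.49) = 0.580845
cos(13.04) = 0.974213
Kr = sqrt(0.580845 / 0.974213)
Kr = sqrt(0.596220)
Kr = 0.7722

0.7722


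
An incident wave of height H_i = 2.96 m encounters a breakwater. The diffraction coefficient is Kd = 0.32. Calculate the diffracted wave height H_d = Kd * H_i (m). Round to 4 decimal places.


H_d = Kd * H_i
H_d = 0.32 * 2.96
H_d = 0.9472 m

0.9472


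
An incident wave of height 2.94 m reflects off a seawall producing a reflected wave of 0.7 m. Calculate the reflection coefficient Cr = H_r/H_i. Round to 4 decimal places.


Cr = H_r / H_i
Cr = 0.7 / 2.94
Cr = 0.2381

0.2381


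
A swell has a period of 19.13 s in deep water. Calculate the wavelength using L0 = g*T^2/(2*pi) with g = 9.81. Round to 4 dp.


L0 = g * T^2 / (2 * pi)
L0 = 9.81 * 19.13^2 / (2 * pi)
L0 = 9.81 * 365.9569 / 6.28319
L0 = 3590.0372 / 6.28319
L0 = 571.3722 m

571.3722


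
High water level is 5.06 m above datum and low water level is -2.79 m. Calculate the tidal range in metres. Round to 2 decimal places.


Tidal range = High water - Low water
Tidal range = 5.06 - (-2.79)
Tidal range = 7.85 m

7.85


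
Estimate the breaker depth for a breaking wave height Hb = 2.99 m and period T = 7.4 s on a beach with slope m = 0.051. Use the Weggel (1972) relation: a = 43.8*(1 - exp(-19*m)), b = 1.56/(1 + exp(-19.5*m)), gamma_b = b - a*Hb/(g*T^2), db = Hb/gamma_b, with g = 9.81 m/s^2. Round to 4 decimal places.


a = 43.8 * (1 - exp(-19 * m))
exp(-19 * 0.051) = exp(-0.9690) = 0.379462
a = 43.8 * (1 - 0.379462) = 27.179551
b = 1.56 / (1 + exp(-19.5 * m))
exp(-19.5 * 0.051) = exp(-0.9945) = 0.369908
b = 1.56 / (1 + 0.369908) = 1.138762
Hb / (g * T^2) = 2.99 / (9.81 * 7.4^2) = 2.99 / 537.1956 = 0.00556594
gamma_b = b - a * Hb/(g*T^2) = 1.138762 - 27.179551 * 0.00556594 = 0.987482
db = Hb / gamma_b = 2.99 / 0.987482
db = 3.0279 m

3.0279


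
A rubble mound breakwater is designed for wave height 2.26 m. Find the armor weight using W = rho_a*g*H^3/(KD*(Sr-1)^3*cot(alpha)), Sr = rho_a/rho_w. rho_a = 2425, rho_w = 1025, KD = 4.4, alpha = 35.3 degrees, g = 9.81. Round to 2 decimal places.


Sr = rho_a / rho_w = 2425 / 1025 = 2.365854
(Sr - 1) = 1.365854
(Sr - 1)^3 = 2.548077
cot(35.3) = 1 / tan(35.3) = 1 / 0.708039 = 1.412351
Numerator = 2425 * 9.81 * 2.26^3 = 274603.4997
Denominator = 4.4 * 2.548077 * 1.412351 = 15.834623
W = 274603.4997 / 15.834623
W = 17341.97 N

17341.97


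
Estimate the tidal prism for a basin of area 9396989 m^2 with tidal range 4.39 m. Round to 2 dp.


Tidal prism = Area * Tidal range
P = 9396989 * 4.39
P = 41252781.71 m^3

41252781.71


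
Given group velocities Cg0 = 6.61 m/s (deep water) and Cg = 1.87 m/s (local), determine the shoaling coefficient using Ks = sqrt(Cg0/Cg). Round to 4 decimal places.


Ks = sqrt(Cg0 / Cg)
Ks = sqrt(6.61 / 1.87)
Ks = sqrt(3.5348)
Ks = 1.8801

1.8801


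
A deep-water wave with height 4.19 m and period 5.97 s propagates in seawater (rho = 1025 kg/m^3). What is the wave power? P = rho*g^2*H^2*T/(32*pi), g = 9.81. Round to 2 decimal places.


P = rho * g^2 * H^2 * T / (32 * pi)
P = 1025 * 9.81^2 * 4.19^2 * 5.97 / (32 * pi)
P = 1025 * 96.2361 * 17.5561 * 5.97 / 100.53096
P = 102840.55 W/m

102840.55


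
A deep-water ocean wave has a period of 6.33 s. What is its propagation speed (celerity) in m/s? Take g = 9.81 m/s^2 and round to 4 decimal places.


We use the deep-water celerity formula:
C = g * T / (2 * pi)
C = 9.81 * 6.33 / (2 * 3.14159...)
C = 62.097300 / 6.283185
C = 9.8831 m/s

9.8831


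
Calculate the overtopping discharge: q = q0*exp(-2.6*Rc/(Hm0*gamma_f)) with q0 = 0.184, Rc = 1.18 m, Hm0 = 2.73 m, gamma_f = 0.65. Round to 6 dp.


q = q0 * exp(-2.6 * Rc / (Hm0 * gamma_f))
Exponent = -2.6 * 1.18 / (2.73 * 0.65)
= -2.6 * 1.18 / 1.7745
= -1.728938
exp(-1.728938) = 0.177473
q = 0.184 * 0.177473
q = 0.032655 m^3/s/m

0.032655


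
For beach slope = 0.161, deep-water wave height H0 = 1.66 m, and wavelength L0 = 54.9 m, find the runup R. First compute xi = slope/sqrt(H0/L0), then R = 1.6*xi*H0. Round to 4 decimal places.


xi = slope / sqrt(H0/L0)
H0/L0 = 1.66/54.9 = 0.030237
sqrt(0.030237) = 0.173887
xi = 0.161 / 0.173887 = 0.925887
R = 1.6 * xi * H0 = 1.6 * 0.925887 * 1.66
R = 2.4592 m

2.4592


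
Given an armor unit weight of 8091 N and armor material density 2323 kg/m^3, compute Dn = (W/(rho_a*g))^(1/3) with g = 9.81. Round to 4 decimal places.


V = W / (rho_a * g)
V = 8091 / (2323 * 9.81)
V = 8091 / 22788.63
V = 0.355045 m^3
Dn = V^(1/3) = 0.355045^(1/3)
Dn = 0.7081 m

0.7081


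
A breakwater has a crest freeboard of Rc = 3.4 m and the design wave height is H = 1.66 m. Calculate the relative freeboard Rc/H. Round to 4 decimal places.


Relative freeboard = Rc / H
= 3.4 / 1.66
= 2.0482

2.0482


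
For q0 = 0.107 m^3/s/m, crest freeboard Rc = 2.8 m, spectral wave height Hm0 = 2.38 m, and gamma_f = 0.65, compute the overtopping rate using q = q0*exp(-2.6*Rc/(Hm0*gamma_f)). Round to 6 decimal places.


q = q0 * exp(-2.6 * Rc / (Hm0 * gamma_f))
Exponent = -2.6 * 2.8 / (2.38 * 0.65)
= -2.6 * 2.8 / 1.5470
= -4.705882
exp(-4.705882) = 0.009042
q = 0.107 * 0.009042
q = 0.000967 m^3/s/m

0.000967


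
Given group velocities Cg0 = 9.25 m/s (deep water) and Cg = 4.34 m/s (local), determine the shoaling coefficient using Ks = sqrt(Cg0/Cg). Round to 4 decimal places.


Ks = sqrt(Cg0 / Cg)
Ks = sqrt(9.25 / 4.34)
Ks = sqrt(2.1313)
Ks = 1.4599

1.4599


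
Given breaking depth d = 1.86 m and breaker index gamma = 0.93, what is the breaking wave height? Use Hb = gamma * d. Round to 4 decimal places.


Hb = gamma * d
Hb = 0.93 * 1.86
Hb = 1.7298 m

1.7298


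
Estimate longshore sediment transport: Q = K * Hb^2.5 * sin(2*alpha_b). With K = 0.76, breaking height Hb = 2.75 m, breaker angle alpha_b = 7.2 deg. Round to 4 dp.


Q = K * Hb^2.5 * sin(2 * alpha_b)
Hb^2.5 = 2.75^2.5 = 12.540987
sin(2 * 7.2) = sin(14.4) = 0.248690
Q = 0.76 * 12.540987 * 0.248690
Q = 2.3703 m^3/s

2.3703


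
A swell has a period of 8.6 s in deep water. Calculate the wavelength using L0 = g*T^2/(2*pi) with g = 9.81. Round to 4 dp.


L0 = g * T^2 / (2 * pi)
L0 = 9.81 * 8.6^2 / (2 * pi)
L0 = 9.81 * 73.9600 / 6.28319
L0 = 725.5476 / 6.28319
L0 = 115.4745 m

115.4745


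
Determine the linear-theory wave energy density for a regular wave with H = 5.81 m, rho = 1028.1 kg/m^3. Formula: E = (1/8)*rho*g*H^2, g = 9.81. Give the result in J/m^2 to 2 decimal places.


E = (1/8) * rho * g * H^2
E = (1/8) * 1028.1 * 9.81 * 5.81^2
E = 0.125 * 1028.1 * 9.81 * 33.7561
E = 42556.57 J/m^2

42556.57


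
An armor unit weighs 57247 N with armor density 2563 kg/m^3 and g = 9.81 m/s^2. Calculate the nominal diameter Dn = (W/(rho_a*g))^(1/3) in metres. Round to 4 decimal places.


V = W / (rho_a * g)
V = 57247 / (2563 * 9.81)
V = 57247 / 25143.03
V = 2.276854 m^3
Dn = V^(1/3) = 2.276854^(1/3)
Dn = 1.3156 m

1.3156


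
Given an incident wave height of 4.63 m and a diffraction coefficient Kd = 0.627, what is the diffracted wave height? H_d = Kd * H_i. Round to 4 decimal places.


H_d = Kd * H_i
H_d = 0.627 * 4.63
H_d = 2.9030 m

2.9030


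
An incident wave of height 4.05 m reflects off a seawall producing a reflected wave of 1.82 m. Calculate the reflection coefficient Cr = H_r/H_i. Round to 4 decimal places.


Cr = H_r / H_i
Cr = 1.82 / 4.05
Cr = 0.4494

0.4494


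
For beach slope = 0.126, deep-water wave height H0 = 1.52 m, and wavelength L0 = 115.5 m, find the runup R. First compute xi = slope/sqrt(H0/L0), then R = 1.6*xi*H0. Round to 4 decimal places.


xi = slope / sqrt(H0/L0)
H0/L0 = 1.52/115.5 = 0.013160
sqrt(0.013160) = 0.114718
xi = 0.126 / 0.114718 = 1.098347
R = 1.6 * xi * H0 = 1.6 * 1.098347 * 1.52
R = 2.6712 m

2.6712


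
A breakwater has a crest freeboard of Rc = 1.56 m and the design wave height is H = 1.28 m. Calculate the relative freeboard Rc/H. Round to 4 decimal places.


Relative freeboard = Rc / H
= 1.56 / 1.28
= 1.2188

1.2188


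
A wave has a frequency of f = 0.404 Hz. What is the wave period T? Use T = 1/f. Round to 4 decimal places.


T = 1 / f
T = 1 / 0.404
T = 2.4752 s

2.4752


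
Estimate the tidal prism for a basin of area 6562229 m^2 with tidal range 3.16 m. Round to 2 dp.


Tidal prism = Area * Tidal range
P = 6562229 * 3.16
P = 20736643.64 m^3

20736643.64


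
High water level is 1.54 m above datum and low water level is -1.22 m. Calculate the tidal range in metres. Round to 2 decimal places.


Tidal range = High water - Low water
Tidal range = 1.54 - (-1.22)
Tidal range = 2.76 m

2.76


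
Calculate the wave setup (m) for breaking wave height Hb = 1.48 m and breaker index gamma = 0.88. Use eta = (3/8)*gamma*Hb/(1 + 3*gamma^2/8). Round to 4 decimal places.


eta = (3/8) * gamma * Hb / (1 + 3*gamma^2/8)
Numerator = (3/8) * 0.88 * 1.48 = 0.488400
Denominator = 1 + 3*0.88^2/8 = 1 + 0.290400 = 1.290400
eta = 0.488400 / 1.290400
eta = 0.3785 m

0.3785


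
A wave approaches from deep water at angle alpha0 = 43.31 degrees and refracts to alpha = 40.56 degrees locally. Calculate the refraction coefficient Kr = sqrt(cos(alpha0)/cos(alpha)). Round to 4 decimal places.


Kr = sqrt(cos(alpha0) / cos(alpha))
cos(43.31) = 0.727653
cos(40.56) = 0.759725
Kr = sqrt(0.727653 / 0.759725)
Kr = sqrt(0.957784)
Kr = 0.9787

0.9787


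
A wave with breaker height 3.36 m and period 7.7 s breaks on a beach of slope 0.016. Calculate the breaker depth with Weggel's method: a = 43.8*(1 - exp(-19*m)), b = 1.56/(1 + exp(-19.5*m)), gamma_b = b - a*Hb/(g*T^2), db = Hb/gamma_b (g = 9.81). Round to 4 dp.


a = 43.8 * (1 - exp(-19 * m))
exp(-19 * 0.016) = exp(-0.3040) = 0.737861
a = 43.8 * (1 - 0.737861) = 11.481694
b = 1.56 / (1 + exp(-19.5 * m))
exp(-19.5 * 0.016) = exp(-0.3120) = 0.731982
b = 1.56 / (1 + 0.731982) = 0.900702
Hb / (g * T^2) = 3.36 / (9.81 * 7.7^2) = 3.36 / 581.6349 = 0.00577682
gamma_b = b - a * Hb/(g*T^2) = 0.900702 - 11.481694 * 0.00577682 = 0.834375
db = Hb / gamma_b = 3.36 / 0.834375
db = 4.0270 m

4.0270


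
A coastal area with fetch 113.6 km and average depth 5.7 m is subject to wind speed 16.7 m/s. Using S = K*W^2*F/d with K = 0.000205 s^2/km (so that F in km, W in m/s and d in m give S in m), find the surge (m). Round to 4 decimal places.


S = K * W^2 * F / d
W^2 = 16.7^2 = 278.89
S = 0.000205 * 278.89 * 113.6 / 5.7
Numerator = 0.000205 * 278.89 * 113.6 = 6.494790
S = 6.494790 / 5.7 = 1.1394 m

1.1394


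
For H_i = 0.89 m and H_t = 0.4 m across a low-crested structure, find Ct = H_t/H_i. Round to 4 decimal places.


Ct = H_t / H_i
Ct = 0.4 / 0.89
Ct = 0.4494

0.4494


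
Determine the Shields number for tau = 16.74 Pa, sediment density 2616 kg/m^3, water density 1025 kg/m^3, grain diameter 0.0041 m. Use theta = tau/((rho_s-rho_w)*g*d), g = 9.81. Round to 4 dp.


theta = tau / ((rho_s - rho_w) * g * d)
rho_s - rho_w = 2616 - 1025 = 1591
Denominator = 1591 * 9.81 * 0.0041 = 63.991611
theta = 16.74 / 63.991611
theta = 0.2616

0.2616


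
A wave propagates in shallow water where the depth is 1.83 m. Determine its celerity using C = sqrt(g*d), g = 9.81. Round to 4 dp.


Using the shallow-water approximation:
C = sqrt(g * d) = sqrt(9.81 * 1.83)
C = sqrt(17.9523)
C = 4.2370 m/s

4.2370


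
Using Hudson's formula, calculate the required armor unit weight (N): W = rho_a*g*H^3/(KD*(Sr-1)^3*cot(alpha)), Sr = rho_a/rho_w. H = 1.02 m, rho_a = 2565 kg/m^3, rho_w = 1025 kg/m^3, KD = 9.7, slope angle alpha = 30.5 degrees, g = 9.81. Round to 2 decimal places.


Sr = rho_a / rho_w = 2565 / 1025 = 2.502439
(Sr - 1) = 1.502439
(Sr - 1)^3 = 3.391490
cot(30.5) = 1 / tan(30.5) = 1 / 0.589045 = 1.697663
Numerator = 2565 * 9.81 * 1.02^3 = 26702.8055
Denominator = 9.7 * 3.391490 * 1.697663 = 55.848796
W = 26702.8055 / 55.848796
W = 478.13 N

478.13


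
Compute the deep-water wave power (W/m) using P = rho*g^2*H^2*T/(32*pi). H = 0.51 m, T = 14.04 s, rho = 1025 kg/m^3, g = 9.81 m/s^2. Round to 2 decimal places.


P = rho * g^2 * H^2 * T / (32 * pi)
P = 1025 * 9.81^2 * 0.51^2 * 14.04 / (32 * pi)
P = 1025 * 96.2361 * 0.2601 * 14.04 / 100.53096
P = 3583.19 W/m

3583.19


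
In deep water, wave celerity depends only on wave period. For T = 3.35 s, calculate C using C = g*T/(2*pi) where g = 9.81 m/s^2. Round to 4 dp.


We use the deep-water celerity formula:
C = g * T / (2 * pi)
C = 9.81 * 3.35 / (2 * 3.14159...)
C = 32.863500 / 6.283185
C = 5.2304 m/s

5.2304


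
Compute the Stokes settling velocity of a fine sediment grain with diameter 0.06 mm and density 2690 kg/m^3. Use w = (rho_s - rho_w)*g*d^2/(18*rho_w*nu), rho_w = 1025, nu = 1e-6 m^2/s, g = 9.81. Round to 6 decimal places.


w = (rho_s - rho_w) * g * d^2 / (18 * rho_w * nu)
d = 0.06 mm = 0.000060 m
rho_s - rho_w = 2690 - 1025 = 1665
Numerator = 1665 * 9.81 * (0.000060)^2 = 0.000058801140
Denominator = 18 * 1025 * 1e-6 = 0.018450
w = 0.003187 m/s

0.003187


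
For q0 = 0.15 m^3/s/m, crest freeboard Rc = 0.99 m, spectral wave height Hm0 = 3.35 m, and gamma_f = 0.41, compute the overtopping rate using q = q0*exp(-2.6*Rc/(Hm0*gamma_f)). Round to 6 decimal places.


q = q0 * exp(-2.6 * Rc / (Hm0 * gamma_f))
Exponent = -2.6 * 0.99 / (3.35 * 0.41)
= -2.6 * 0.99 / 1.3735
= -1.874044
exp(-1.874044) = 0.153502
q = 0.15 * 0.153502
q = 0.023025 m^3/s/m

0.023025


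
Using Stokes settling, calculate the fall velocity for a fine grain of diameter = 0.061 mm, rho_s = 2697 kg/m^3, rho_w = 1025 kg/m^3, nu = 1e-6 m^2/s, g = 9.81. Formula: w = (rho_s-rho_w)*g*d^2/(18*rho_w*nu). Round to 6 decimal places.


w = (rho_s - rho_w) * g * d^2 / (18 * rho_w * nu)
d = 0.061 mm = 0.000061 m
rho_s - rho_w = 2697 - 1025 = 1672
Numerator = 1672 * 9.81 * (0.000061)^2 = 0.000061033033
Denominator = 18 * 1025 * 1e-6 = 0.018450
w = 0.003308 m/s

0.003308


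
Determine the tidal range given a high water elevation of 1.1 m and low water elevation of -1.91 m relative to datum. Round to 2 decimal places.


Tidal range = High water - Low water
Tidal range = 1.1 - (-1.91)
Tidal range = 3.01 m

3.01


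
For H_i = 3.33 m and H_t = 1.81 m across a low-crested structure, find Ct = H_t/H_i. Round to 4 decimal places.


Ct = H_t / H_i
Ct = 1.81 / 3.33
Ct = 0.5435

0.5435


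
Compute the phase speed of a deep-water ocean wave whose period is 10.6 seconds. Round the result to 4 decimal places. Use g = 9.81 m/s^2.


We use the deep-water celerity formula:
C = g * T / (2 * pi)
C = 9.81 * 10.6 / (2 * 3.14159...)
C = 103.986000 / 6.283185
C = 16.5499 m/s

16.5499


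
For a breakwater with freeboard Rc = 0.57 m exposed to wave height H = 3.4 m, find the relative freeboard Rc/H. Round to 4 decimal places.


Relative freeboard = Rc / H
= 0.57 / 3.4
= 0.1676

0.1676


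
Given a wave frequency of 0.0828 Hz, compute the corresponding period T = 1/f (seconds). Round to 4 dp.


T = 1 / f
T = 1 / 0.0828
T = 12.0773 s

12.0773


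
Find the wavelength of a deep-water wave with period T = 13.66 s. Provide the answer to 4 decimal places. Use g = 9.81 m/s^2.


L0 = g * T^2 / (2 * pi)
L0 = 9.81 * 13.66^2 / (2 * pi)
L0 = 9.81 * 186.5956 / 6.28319
L0 = 1830.5028 / 6.28319
L0 = 291.3336 m

291.3336


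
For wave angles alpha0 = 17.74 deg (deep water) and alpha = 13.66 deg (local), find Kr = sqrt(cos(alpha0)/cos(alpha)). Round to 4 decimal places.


Kr = sqrt(cos(alpha0) / cos(alpha))
cos(17.74) = 0.952449
cos(13.66) = 0.971714
Kr = sqrt(0.952449 / 0.971714)
Kr = sqrt(0.980174)
Kr = 0.9900

0.9900


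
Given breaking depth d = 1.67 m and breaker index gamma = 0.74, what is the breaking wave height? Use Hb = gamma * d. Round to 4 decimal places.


Hb = gamma * d
Hb = 0.74 * 1.67
Hb = 1.2358 m

1.2358


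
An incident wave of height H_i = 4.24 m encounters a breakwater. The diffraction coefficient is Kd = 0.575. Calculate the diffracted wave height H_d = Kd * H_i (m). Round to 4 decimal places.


H_d = Kd * H_i
H_d = 0.575 * 4.24
H_d = 2.4380 m

2.4380


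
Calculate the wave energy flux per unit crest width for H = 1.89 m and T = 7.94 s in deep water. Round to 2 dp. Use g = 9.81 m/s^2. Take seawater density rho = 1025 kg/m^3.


P = rho * g^2 * H^2 * T / (32 * pi)
P = 1025 * 9.81^2 * 1.89^2 * 7.94 / (32 * pi)
P = 1025 * 96.2361 * 3.5721 * 7.94 / 100.53096
P = 27829.55 W/m

27829.55


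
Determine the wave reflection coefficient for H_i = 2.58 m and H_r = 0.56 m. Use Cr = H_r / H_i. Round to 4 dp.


Cr = H_r / H_i
Cr = 0.56 / 2.58
Cr = 0.2171

0.2171


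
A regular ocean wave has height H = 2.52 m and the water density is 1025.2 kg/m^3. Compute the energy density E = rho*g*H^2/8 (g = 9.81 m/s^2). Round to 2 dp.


E = (1/8) * rho * g * H^2
E = (1/8) * 1025.2 * 9.81 * 2.52^2
E = 0.125 * 1025.2 * 9.81 * 6.3504
E = 7983.41 J/m^2

7983.41


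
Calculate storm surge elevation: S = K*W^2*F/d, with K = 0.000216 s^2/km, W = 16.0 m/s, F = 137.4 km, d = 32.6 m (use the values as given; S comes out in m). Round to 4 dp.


S = K * W^2 * F / d
W^2 = 16.0^2 = 256.00
S = 0.000216 * 256.00 * 137.4 / 32.6
Numerator = 0.000216 * 256.00 * 137.4 = 7.597670
S = 7.597670 / 32.6 = 0.2331 m

0.2331


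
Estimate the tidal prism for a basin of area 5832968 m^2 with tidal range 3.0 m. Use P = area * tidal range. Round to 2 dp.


Tidal prism = Area * Tidal range
P = 5832968 * 3.0
P = 17498904.00 m^3

17498904.00


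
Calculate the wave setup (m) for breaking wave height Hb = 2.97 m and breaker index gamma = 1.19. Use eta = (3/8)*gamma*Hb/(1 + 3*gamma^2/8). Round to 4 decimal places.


eta = (3/8) * gamma * Hb / (1 + 3*gamma^2/8)
Numerator = (3/8) * 1.19 * 2.97 = 1.325362
Denominator = 1 + 3*1.19^2/8 = 1 + 0.531038 = 1.531038
eta = 1.325362 / 1.531038
eta = 0.8657 m

0.8657


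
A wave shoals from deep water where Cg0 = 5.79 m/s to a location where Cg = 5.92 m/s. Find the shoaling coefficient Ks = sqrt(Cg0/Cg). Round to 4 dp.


Ks = sqrt(Cg0 / Cg)
Ks = sqrt(5.79 / 5.92)
Ks = sqrt(0.9780)
Ks = 0.9890

0.9890


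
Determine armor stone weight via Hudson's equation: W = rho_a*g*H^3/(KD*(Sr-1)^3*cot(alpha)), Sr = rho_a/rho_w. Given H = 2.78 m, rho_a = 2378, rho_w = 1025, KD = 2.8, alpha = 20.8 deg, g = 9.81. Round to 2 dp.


Sr = rho_a / rho_w = 2378 / 1025 = 2.320000
(Sr - 1) = 1.320000
(Sr - 1)^3 = 2.299968
cot(20.8) = 1 / tan(20.8) = 1 / 0.379864 = 2.632519
Numerator = 2378 * 9.81 * 2.78^3 = 501204.8275
Denominator = 2.8 * 2.299968 * 2.632519 = 16.953184
W = 501204.8275 / 16.953184
W = 29564.05 N

29564.05


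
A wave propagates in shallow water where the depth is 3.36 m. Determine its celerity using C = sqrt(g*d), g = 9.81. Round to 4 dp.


Using the shallow-water approximation:
C = sqrt(g * d) = sqrt(9.81 * 3.36)
C = sqrt(32.9616)
C = 5.7412 m/s

5.7412


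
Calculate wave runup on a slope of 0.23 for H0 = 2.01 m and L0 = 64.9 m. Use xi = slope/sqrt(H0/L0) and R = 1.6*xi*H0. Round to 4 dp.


xi = slope / sqrt(H0/L0)
H0/L0 = 2.01/64.9 = 0.030971
sqrt(0.030971) = 0.175985
xi = 0.23 / 0.175985 = 1.306929
R = 1.6 * xi * H0 = 1.6 * 1.306929 * 2.01
R = 4.2031 m

4.2031


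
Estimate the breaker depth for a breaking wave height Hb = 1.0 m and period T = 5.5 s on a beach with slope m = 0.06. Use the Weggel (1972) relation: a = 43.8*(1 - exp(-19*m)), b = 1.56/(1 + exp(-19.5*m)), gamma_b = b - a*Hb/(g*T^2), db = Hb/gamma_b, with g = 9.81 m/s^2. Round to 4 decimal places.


a = 43.8 * (1 - exp(-19 * m))
exp(-19 * 0.06) = exp(-1.1400) = 0.319819
a = 43.8 * (1 - 0.319819) = 29.791927
b = 1.56 / (1 + exp(-19.5 * m))
exp(-19.5 * 0.06) = exp(-1.1700) = 0.310367
b = 1.56 / (1 + 0.310367) = 1.190506
Hb / (g * T^2) = 1.0 / (9.81 * 5.5^2) = 1.0 / 296.7525 = 0.00336981
gamma_b = b - a * Hb/(g*T^2) = 1.190506 - 29.791927 * 0.00336981 = 1.090113
db = Hb / gamma_b = 1.0 / 1.090113
db = 0.9173 m

0.9173


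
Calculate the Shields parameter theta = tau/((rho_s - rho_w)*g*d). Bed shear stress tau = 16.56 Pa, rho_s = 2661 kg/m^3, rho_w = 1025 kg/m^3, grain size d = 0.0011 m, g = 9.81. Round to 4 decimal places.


theta = tau / ((rho_s - rho_w) * g * d)
rho_s - rho_w = 2661 - 1025 = 1636
Denominator = 1636 * 9.81 * 0.0011 = 17.654076
theta = 16.56 / 17.654076
theta = 0.9380

0.9380


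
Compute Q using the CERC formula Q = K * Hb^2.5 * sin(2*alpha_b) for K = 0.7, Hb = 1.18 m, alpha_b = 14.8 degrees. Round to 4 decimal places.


Q = K * Hb^2.5 * sin(2 * alpha_b)
Hb^2.5 = 1.18^2.5 = 1.512534
sin(2 * 14.8) = sin(29.6) = 0.493942
Q = 0.7 * 1.512534 * 0.493942
Q = 0.5230 m^3/s

0.5230


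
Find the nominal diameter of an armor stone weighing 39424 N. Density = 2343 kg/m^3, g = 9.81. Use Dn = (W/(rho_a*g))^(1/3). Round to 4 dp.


V = W / (rho_a * g)
V = 39424 / (2343 * 9.81)
V = 39424 / 22984.83
V = 1.715218 m^3
Dn = V^(1/3) = 1.715218^(1/3)
Dn = 1.1970 m

1.1970


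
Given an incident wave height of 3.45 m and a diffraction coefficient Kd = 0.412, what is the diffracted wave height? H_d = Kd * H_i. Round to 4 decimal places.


H_d = Kd * H_i
H_d = 0.412 * 3.45
H_d = 1.4214 m

1.4214


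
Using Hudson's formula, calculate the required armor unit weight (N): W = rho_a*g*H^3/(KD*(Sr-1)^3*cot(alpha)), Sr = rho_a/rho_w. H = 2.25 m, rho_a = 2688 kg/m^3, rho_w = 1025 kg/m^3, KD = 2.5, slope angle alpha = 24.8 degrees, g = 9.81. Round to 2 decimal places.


Sr = rho_a / rho_w = 2688 / 1025 = 2.622439
(Sr - 1) = 1.622439
(Sr - 1)^3 = 4.270760
cot(24.8) = 1 / tan(24.8) = 1 / 0.462065 = 2.164198
Numerator = 2688 * 9.81 * 2.25^3 = 300362.5800
Denominator = 2.5 * 4.270760 * 2.164198 = 23.106928
W = 300362.5800 / 23.106928
W = 12998.81 N

12998.81


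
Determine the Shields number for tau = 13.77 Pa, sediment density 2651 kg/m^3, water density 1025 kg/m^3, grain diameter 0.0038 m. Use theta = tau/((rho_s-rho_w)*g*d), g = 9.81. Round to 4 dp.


theta = tau / ((rho_s - rho_w) * g * d)
rho_s - rho_w = 2651 - 1025 = 1626
Denominator = 1626 * 9.81 * 0.0038 = 60.614028
theta = 13.77 / 60.614028
theta = 0.2272

0.2272


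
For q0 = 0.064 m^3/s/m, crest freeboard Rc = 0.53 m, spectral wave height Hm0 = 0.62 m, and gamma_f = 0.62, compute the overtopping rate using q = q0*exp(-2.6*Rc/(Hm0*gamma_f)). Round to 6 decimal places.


q = q0 * exp(-2.6 * Rc / (Hm0 * gamma_f))
Exponent = -2.6 * 0.53 / (0.62 * 0.62)
= -2.6 * 0.53 / 0.3844
= -3.584807
exp(-3.584807) = 0.027742
q = 0.064 * 0.027742
q = 0.001775 m^3/s/m

0.001775


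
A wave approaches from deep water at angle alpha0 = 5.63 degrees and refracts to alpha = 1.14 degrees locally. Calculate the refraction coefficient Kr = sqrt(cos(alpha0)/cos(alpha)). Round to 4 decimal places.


Kr = sqrt(cos(alpha0) / cos(alpha))
cos(5.63) = 0.995176
cos(1.14) = 0.999802
Kr = sqrt(0.995176 / 0.999802)
Kr = sqrt(0.995373)
Kr = 0.9977

0.9977


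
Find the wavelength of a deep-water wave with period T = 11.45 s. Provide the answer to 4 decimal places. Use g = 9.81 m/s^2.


L0 = g * T^2 / (2 * pi)
L0 = 9.81 * 11.45^2 / (2 * pi)
L0 = 9.81 * 131.1025 / 6.28319
L0 = 1286.1155 / 6.28319
L0 = 204.6916 m

204.6916


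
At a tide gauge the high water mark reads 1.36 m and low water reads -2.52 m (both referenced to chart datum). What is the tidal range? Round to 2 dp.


Tidal range = High water - Low water
Tidal range = 1.36 - (-2.52)
Tidal range = 3.88 m

3.88


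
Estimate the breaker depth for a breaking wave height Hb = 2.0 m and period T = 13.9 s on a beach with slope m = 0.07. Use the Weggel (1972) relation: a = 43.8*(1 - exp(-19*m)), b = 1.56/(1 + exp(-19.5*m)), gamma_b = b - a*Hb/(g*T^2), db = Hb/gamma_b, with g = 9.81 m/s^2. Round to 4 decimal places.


a = 43.8 * (1 - exp(-19 * m))
exp(-19 * 0.07) = exp(-1.3300) = 0.264477
a = 43.8 * (1 - 0.264477) = 32.215896
b = 1.56 / (1 + exp(-19.5 * m))
exp(-19.5 * 0.07) = exp(-1.3650) = 0.255381
b = 1.56 / (1 + 0.255381) = 1.242651
Hb / (g * T^2) = 2.0 / (9.81 * 13.9^2) = 2.0 / 1895.3901 = 0.00105519
gamma_b = b - a * Hb/(g*T^2) = 1.242651 - 32.215896 * 0.00105519 = 1.208657
db = Hb / gamma_b = 2.0 / 1.208657
db = 1.6547 m

1.6547


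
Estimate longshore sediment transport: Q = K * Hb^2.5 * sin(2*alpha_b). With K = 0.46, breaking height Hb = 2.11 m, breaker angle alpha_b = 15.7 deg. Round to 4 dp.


Q = K * Hb^2.5 * sin(2 * alpha_b)
Hb^2.5 = 2.11^2.5 = 6.467049
sin(2 * 15.7) = sin(31.4) = 0.521010
Q = 0.46 * 6.467049 * 0.521010
Q = 1.5499 m^3/s

1.5499


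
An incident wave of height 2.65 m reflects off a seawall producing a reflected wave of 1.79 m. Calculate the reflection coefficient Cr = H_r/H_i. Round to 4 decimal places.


Cr = H_r / H_i
Cr = 1.79 / 2.65
Cr = 0.6755

0.6755


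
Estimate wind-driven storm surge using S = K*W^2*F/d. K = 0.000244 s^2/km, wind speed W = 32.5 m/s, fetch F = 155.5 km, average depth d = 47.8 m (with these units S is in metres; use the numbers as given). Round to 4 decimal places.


S = K * W^2 * F / d
W^2 = 32.5^2 = 1056.25
S = 0.000244 * 1056.25 * 155.5 / 47.8
Numerator = 0.000244 * 1056.25 * 155.5 = 40.076237
S = 40.076237 / 47.8 = 0.8384 m

0.8384


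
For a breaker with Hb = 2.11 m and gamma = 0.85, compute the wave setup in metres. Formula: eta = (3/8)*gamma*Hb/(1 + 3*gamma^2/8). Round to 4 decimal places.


eta = (3/8) * gamma * Hb / (1 + 3*gamma^2/8)
Numerator = (3/8) * 0.85 * 2.11 = 0.672562
Denominator = 1 + 3*0.85^2/8 = 1 + 0.270938 = 1.270938
eta = 0.672562 / 1.270938
eta = 0.5292 m

0.5292


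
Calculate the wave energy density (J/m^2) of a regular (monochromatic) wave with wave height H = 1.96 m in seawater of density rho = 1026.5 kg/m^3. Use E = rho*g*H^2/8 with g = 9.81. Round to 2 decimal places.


E = (1/8) * rho * g * H^2
E = (1/8) * 1026.5 * 9.81 * 1.96^2
E = 0.125 * 1026.5 * 9.81 * 3.8416
E = 4835.60 J/m^2

4835.60


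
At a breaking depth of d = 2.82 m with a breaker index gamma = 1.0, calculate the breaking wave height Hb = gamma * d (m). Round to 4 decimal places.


Hb = gamma * d
Hb = 1.0 * 2.82
Hb = 2.8200 m

2.8200


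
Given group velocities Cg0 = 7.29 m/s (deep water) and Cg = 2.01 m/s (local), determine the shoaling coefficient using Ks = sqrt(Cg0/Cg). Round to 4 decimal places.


Ks = sqrt(Cg0 / Cg)
Ks = sqrt(7.29 / 2.01)
Ks = sqrt(3.6269)
Ks = 1.9044

1.9044


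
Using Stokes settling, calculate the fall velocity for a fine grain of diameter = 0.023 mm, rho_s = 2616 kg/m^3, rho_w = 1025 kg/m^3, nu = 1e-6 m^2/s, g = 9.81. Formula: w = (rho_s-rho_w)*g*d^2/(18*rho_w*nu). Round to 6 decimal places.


w = (rho_s - rho_w) * g * d^2 / (18 * rho_w * nu)
d = 0.023 mm = 0.000023 m
rho_s - rho_w = 2616 - 1025 = 1591
Numerator = 1591 * 9.81 * (0.000023)^2 = 0.000008256479
Denominator = 18 * 1025 * 1e-6 = 0.018450
w = 0.000448 m/s

0.000448


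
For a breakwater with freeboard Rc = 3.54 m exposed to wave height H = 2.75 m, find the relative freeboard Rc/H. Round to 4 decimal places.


Relative freeboard = Rc / H
= 3.54 / 2.75
= 1.2873

1.2873


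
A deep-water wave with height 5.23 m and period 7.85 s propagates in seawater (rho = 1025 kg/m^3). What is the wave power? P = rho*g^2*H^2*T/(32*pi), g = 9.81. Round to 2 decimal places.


P = rho * g^2 * H^2 * T / (32 * pi)
P = 1025 * 9.81^2 * 5.23^2 * 7.85 / (32 * pi)
P = 1025 * 96.2361 * 27.3529 * 7.85 / 100.53096
P = 210685.70 W/m

210685.70


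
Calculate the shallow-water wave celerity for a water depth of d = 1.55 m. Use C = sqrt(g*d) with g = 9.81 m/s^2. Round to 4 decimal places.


Using the shallow-water approximation:
C = sqrt(g * d) = sqrt(9.81 * 1.55)
C = sqrt(15.2055)
C = 3.8994 m/s

3.8994


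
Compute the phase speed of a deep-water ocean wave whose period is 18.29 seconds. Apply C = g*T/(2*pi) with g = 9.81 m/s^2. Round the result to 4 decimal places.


We use the deep-water celerity formula:
C = g * T / (2 * pi)
C = 9.81 * 18.29 / (2 * 3.14159...)
C = 179.424900 / 6.283185
C = 28.5564 m/s

28.5564


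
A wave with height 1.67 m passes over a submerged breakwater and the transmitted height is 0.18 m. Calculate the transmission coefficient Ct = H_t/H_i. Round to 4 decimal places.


Ct = H_t / H_i
Ct = 0.18 / 1.67
Ct = 0.1078

0.1078


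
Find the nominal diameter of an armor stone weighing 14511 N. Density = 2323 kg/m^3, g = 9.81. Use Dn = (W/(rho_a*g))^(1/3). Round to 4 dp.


V = W / (rho_a * g)
V = 14511 / (2323 * 9.81)
V = 14511 / 22788.63
V = 0.636765 m^3
Dn = V^(1/3) = 0.636765^(1/3)
Dn = 0.8603 m

0.8603


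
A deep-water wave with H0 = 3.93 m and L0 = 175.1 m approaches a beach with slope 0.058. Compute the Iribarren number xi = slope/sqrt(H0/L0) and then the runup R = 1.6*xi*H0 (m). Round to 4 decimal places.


xi = slope / sqrt(H0/L0)
H0/L0 = 3.93/175.1 = 0.022444
sqrt(0.022444) = 0.149814
xi = 0.058 / 0.149814 = 0.387146
R = 1.6 * xi * H0 = 1.6 * 0.387146 * 3.93
R = 2.4344 m

2.4344


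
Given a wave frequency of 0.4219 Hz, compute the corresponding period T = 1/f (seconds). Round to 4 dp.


T = 1 / f
T = 1 / 0.4219
T = 2.3702 s

2.3702


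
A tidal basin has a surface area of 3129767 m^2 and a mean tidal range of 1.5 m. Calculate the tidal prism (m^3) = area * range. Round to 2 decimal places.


Tidal prism = Area * Tidal range
P = 3129767 * 1.5
P = 4694650.50 m^3

4694650.50


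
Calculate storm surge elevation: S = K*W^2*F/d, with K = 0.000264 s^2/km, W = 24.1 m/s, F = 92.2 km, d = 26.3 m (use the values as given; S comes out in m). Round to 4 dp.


S = K * W^2 * F / d
W^2 = 24.1^2 = 580.81
S = 0.000264 * 580.81 * 92.2 / 26.3
Numerator = 0.000264 * 580.81 * 92.2 = 14.137380
S = 14.137380 / 26.3 = 0.5375 m

0.5375


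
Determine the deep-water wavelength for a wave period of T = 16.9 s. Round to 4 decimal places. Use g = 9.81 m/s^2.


L0 = g * T^2 / (2 * pi)
L0 = 9.81 * 16.9^2 / (2 * pi)
L0 = 9.81 * 285.6100 / 6.28319
L0 = 2801.8341 / 6.28319
L0 = 445.9257 m

445.9257


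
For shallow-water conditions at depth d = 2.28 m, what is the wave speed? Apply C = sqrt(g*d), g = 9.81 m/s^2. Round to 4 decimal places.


Using the shallow-water approximation:
C = sqrt(g * d) = sqrt(9.81 * 2.28)
C = sqrt(22.3668)
C = 4.7294 m/s

4.7294


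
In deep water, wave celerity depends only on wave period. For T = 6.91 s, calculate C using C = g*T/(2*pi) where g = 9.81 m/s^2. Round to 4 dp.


We use the deep-water celerity formula:
C = g * T / (2 * pi)
C = 9.81 * 6.91 / (2 * 3.14159...)
C = 67.787100 / 6.283185
C = 10.7887 m/s

10.7887


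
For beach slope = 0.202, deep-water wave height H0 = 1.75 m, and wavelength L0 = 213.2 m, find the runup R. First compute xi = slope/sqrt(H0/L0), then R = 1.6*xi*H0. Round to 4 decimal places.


xi = slope / sqrt(H0/L0)
H0/L0 = 1.75/213.2 = 0.008208
sqrt(0.008208) = 0.090599
xi = 0.202 / 0.090599 = 2.229595
R = 1.6 * xi * H0 = 1.6 * 2.229595 * 1.75
R = 6.2429 m

6.2429


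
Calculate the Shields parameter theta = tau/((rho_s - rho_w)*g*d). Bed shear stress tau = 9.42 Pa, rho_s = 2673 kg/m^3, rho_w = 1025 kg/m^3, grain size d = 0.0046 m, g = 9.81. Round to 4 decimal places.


theta = tau / ((rho_s - rho_w) * g * d)
rho_s - rho_w = 2673 - 1025 = 1648
Denominator = 1648 * 9.81 * 0.0046 = 74.367648
theta = 9.42 / 74.367648
theta = 0.1267

0.1267


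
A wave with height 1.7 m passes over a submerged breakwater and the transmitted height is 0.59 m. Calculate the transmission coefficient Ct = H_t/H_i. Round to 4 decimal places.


Ct = H_t / H_i
Ct = 0.59 / 1.7
Ct = 0.3471

0.3471


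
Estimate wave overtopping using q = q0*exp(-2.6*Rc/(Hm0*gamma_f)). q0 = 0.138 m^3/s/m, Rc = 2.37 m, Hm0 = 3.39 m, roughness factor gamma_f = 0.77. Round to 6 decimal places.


q = q0 * exp(-2.6 * Rc / (Hm0 * gamma_f))
Exponent = -2.6 * 2.37 / (3.39 * 0.77)
= -2.6 * 2.37 / 2.6103
= -2.360648
exp(-2.360648) = 0.094359
q = 0.138 * 0.094359
q = 0.013022 m^3/s/m

0.013022


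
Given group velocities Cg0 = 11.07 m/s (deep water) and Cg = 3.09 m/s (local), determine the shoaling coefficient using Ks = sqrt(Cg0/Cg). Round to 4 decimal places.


Ks = sqrt(Cg0 / Cg)
Ks = sqrt(11.07 / 3.09)
Ks = sqrt(3.5825)
Ks = 1.8928

1.8928


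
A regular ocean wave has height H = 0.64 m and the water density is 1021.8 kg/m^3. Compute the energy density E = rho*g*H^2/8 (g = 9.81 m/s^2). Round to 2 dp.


E = (1/8) * rho * g * H^2
E = (1/8) * 1021.8 * 9.81 * 0.64^2
E = 0.125 * 1021.8 * 9.81 * 0.4096
E = 513.22 J/m^2

513.22


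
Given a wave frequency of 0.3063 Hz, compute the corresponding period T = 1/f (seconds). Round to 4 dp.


T = 1 / f
T = 1 / 0.3063
T = 3.2648 s

3.2648


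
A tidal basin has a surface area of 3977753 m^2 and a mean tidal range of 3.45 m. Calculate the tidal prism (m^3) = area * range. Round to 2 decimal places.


Tidal prism = Area * Tidal range
P = 3977753 * 3.45
P = 13723247.85 m^3

13723247.85


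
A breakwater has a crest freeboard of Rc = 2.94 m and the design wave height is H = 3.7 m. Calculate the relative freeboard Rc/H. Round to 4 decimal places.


Relative freeboard = Rc / H
= 2.94 / 3.7
= 0.7946

0.7946


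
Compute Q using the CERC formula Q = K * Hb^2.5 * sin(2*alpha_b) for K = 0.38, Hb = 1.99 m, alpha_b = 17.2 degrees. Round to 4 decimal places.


Q = K * Hb^2.5 * sin(2 * alpha_b)
Hb^2.5 = 1.99^2.5 = 5.586409
sin(2 * 17.2) = sin(34.4) = 0.564967
Q = 0.38 * 5.586409 * 0.564967
Q = 1.1993 m^3/s

1.1993


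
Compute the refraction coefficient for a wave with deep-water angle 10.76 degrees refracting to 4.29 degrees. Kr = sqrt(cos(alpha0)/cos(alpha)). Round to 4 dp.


Kr = sqrt(cos(alpha0) / cos(alpha))
cos(10.76) = 0.982418
cos(4.29) = 0.997198
Kr = sqrt(0.982418 / 0.997198)
Kr = sqrt(0.985178)
Kr = 0.9926

0.9926


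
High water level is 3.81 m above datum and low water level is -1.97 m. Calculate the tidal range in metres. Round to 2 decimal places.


Tidal range = High water - Low water
Tidal range = 3.81 - (-1.97)
Tidal range = 5.78 m

5.78


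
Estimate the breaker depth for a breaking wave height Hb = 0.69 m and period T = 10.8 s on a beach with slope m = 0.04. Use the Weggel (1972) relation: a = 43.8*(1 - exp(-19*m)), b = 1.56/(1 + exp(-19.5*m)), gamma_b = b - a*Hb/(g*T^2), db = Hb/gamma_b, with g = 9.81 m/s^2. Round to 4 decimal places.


a = 43.8 * (1 - exp(-19 * m))
exp(-19 * 0.04) = exp(-0.7600) = 0.467666
a = 43.8 * (1 - 0.467666) = 23.316210
b = 1.56 / (1 + exp(-19.5 * m))
exp(-19.5 * 0.04) = exp(-0.7800) = 0.458406
b = 1.56 / (1 + 0.458406) = 1.069661
Hb / (g * T^2) = 0.69 / (9.81 * 10.8^2) = 0.69 / 1144.2384 = 0.00060302
gamma_b = b - a * Hb/(g*T^2) = 1.069661 - 23.316210 * 0.00060302 = 1.055601
db = Hb / gamma_b = 0.69 / 1.055601
db = 0.6537 m

0.6537


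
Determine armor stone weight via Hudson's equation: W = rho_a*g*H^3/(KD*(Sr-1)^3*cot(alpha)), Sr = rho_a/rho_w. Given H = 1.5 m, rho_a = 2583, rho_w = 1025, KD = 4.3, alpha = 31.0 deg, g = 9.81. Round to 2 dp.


Sr = rho_a / rho_w = 2583 / 1025 = 2.520000
(Sr - 1) = 1.520000
(Sr - 1)^3 = 3.511808
cot(31.0) = 1 / tan(31.0) = 1 / 0.600861 = 1.664279
Numerator = 2583 * 9.81 * 1.5^3 = 85519.9012
Denominator = 4.3 * 3.511808 * 1.664279 = 25.131909
W = 85519.9012 / 25.131909
W = 3402.84 N

3402.84


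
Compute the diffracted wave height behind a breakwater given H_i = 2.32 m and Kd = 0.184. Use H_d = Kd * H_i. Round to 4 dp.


H_d = Kd * H_i
H_d = 0.184 * 2.32
H_d = 0.4269 m

0.4269


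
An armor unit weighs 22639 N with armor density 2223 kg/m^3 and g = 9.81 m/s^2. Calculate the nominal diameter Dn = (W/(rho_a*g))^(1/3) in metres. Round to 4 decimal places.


V = W / (rho_a * g)
V = 22639 / (2223 * 9.81)
V = 22639 / 21807.63
V = 1.038123 m^3
Dn = V^(1/3) = 1.038123^(1/3)
Dn = 1.0125 m

1.0125


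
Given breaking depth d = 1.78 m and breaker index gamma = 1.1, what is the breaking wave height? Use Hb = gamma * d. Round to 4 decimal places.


Hb = gamma * d
Hb = 1.1 * 1.78
Hb = 1.9580 m

1.9580


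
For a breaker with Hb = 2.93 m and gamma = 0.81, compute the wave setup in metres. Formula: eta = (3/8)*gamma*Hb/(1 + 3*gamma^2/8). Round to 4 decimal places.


eta = (3/8) * gamma * Hb / (1 + 3*gamma^2/8)
Numerator = (3/8) * 0.81 * 2.93 = 0.889988
Denominator = 1 + 3*0.81^2/8 = 1 + 0.246038 = 1.246038
eta = 0.889988 / 1.246038
eta = 0.7143 m

0.7143


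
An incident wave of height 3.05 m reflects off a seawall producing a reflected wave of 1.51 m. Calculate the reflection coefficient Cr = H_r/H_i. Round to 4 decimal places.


Cr = H_r / H_i
Cr = 1.51 / 3.05
Cr = 0.4951

0.4951
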